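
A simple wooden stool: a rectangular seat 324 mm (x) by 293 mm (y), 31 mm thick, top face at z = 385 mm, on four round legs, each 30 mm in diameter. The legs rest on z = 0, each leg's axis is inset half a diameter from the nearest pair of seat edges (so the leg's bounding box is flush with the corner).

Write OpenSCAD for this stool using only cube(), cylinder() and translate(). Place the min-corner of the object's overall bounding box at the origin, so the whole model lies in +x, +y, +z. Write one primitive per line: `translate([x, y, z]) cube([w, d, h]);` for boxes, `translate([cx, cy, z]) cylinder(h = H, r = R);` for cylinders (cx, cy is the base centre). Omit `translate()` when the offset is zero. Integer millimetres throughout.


// leg_h = 385 - 31 = 354
translate([0, 0, 354]) cube([324, 293, 31]);
translate([15, 15, 0]) cylinder(h = 354, r = 15);
translate([309, 15, 0]) cylinder(h = 354, r = 15);
translate([15, 278, 0]) cylinder(h = 354, r = 15);
translate([309, 278, 0]) cylinder(h = 354, r = 15);


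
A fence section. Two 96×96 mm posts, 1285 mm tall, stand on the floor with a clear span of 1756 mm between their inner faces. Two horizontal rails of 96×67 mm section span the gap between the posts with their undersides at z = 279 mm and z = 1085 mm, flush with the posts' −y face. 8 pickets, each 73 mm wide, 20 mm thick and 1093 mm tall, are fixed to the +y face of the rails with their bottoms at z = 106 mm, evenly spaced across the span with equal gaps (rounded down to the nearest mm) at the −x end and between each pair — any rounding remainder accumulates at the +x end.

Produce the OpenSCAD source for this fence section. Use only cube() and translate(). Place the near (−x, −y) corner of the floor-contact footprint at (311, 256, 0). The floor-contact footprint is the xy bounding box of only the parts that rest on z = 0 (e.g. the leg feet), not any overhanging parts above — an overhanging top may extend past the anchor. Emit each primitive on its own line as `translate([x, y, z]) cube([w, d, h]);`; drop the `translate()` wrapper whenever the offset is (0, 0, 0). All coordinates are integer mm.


translate([311, 256, 0]) cube([96, 96, 1285]);
translate([2163, 256, 0]) cube([96, 96, 1285]);
translate([407, 256, 279]) cube([1756, 96, 67]);
translate([407, 256, 1085]) cube([1756, 96, 67]);
translate([537, 352, 106]) cube([73, 20, 1093]);
translate([740, 352, 106]) cube([73, 20, 1093]);
translate([943, 352, 106]) cube([73, 20, 1093]);
translate([1146, 352, 106]) cube([73, 20, 1093]);
translate([1349, 352, 106]) cube([73, 20, 1093]);
translate([1552, 352, 106]) cube([73, 20, 1093]);
translate([1755, 352, 106]) cube([73, 20, 1093]);
translate([1958, 352, 106]) cube([73, 20, 1093]);


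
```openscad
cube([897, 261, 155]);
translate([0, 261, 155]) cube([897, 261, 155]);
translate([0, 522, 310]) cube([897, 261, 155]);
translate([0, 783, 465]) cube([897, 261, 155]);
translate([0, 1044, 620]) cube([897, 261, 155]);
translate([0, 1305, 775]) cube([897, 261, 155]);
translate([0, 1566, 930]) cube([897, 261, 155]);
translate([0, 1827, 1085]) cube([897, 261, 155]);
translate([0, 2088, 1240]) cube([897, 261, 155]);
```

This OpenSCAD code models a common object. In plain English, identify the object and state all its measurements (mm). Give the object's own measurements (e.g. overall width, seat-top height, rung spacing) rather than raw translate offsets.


A straight staircase of 9 solid steps. Each step is 897 mm wide (x), 261 mm deep (y, the going) and 155 mm tall (the rise). The first step rests on the floor; each subsequent step sits one going further in +y and one rise higher in +z, directly behind and above the previous step with no overlap.


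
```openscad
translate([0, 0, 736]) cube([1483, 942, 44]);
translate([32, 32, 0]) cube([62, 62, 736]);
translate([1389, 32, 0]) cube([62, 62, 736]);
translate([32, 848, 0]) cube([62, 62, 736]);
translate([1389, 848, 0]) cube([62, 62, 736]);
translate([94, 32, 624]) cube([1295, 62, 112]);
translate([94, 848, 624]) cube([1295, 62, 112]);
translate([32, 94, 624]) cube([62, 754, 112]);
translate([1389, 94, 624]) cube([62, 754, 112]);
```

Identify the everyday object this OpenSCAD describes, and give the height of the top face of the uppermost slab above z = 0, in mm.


A table. The table height is 780 mm.

A 1483×942×44 slab sits at z = 736 on four 62 mm square posts — a table. The top surface is at 736 + 44 = 780 mm.


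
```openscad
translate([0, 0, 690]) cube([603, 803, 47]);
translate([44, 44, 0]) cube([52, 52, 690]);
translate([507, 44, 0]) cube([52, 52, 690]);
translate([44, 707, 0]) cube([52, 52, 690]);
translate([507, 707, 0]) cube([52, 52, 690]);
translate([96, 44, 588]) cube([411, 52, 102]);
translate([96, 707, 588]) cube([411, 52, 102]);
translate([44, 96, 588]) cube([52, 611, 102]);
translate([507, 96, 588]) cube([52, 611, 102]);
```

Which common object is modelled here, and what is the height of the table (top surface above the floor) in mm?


A table. The table height is 737 mm.

A 603×803×47 slab sits at z = 690 on four 52 mm square posts — a table. The top surface is at 690 + 47 = 737 mm.


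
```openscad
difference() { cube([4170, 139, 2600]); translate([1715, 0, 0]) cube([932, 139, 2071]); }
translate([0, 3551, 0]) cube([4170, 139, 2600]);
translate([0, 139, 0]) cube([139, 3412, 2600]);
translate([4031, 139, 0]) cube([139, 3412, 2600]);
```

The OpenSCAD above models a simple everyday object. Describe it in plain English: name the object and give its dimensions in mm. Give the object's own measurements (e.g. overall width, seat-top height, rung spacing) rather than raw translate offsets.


A single room: four walls, each 2600 mm tall and 139 mm thick, enclosing an outside footprint 4170×3690 mm (x × y), no floor or roof. The front and back walls (−y and +y sides) run the full x-width; the side walls fit between their inner faces. A door opening 932 mm wide and 2071 mm tall is cut through the front wall from the floor up, its −x edge 1715 mm from the wall's −x end.


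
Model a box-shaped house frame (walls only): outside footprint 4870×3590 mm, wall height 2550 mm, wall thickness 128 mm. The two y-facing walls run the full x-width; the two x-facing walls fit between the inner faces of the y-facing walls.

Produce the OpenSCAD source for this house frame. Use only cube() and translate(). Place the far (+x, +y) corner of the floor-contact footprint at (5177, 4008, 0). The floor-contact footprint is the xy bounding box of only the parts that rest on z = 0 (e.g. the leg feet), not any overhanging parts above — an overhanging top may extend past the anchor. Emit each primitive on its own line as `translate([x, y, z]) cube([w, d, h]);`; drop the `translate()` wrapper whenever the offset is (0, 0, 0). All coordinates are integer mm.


translate([307, 418, 0]) cube([4870, 128, 2550]);
translate([307, 3880, 0]) cube([4870, 128, 2550]);
translate([307, 546, 0]) cube([128, 3334, 2550]);
translate([5049, 546, 0]) cube([128, 3334, 2550]);


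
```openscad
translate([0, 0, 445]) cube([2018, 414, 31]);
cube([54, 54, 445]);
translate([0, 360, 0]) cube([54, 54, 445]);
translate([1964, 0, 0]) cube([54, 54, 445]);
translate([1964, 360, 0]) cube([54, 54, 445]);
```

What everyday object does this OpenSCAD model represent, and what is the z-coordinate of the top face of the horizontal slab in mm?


A bench. The seat-top height is 476 mm.

A long slab on four corner posts — a bench. The slab sits at z = 445 with thickness 31, so the top is 445 + 31 = 476 mm.


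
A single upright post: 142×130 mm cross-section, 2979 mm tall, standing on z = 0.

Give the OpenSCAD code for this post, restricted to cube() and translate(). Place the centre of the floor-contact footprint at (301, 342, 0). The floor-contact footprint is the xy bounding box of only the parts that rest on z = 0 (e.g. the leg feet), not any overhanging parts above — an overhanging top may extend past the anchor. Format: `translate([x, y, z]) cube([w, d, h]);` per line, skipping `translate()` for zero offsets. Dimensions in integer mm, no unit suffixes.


translate([230, 277, 0]) cube([142, 130, 2979]);


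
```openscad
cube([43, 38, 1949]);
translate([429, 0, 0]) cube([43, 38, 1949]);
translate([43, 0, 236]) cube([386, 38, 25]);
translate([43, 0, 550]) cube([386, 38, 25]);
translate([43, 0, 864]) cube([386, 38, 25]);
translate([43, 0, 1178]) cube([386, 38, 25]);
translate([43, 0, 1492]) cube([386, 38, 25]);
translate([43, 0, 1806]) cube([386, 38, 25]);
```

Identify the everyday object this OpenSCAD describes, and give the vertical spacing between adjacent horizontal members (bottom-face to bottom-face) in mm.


A ladder. The rung spacing is 314 mm.

Two tall 43×38 posts with 6 short bars between them — a ladder. Adjacent rungs sit at z = 236 and z = 550, so the spacing is 550 − 236 = 314 mm.


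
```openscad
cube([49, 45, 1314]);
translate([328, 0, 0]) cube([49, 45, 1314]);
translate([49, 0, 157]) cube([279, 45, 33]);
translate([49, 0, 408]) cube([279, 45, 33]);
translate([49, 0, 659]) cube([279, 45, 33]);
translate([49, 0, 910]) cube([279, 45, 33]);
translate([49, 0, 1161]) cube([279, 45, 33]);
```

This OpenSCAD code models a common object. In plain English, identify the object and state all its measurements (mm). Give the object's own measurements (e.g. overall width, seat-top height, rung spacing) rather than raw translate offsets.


A straight ladder. Two 49×45 mm vertical rails, 1314 mm tall, stand 377 mm apart (outside-to-outside) with their front faces coplanar on the −y side. 5 rungs, each 45 mm deep and 33 mm tall, span between the inner faces of the rails, front faces flush with the rails. The lowest rung's underside is at z = 157 mm and rungs are spaced 251 mm apart (underside to underside).


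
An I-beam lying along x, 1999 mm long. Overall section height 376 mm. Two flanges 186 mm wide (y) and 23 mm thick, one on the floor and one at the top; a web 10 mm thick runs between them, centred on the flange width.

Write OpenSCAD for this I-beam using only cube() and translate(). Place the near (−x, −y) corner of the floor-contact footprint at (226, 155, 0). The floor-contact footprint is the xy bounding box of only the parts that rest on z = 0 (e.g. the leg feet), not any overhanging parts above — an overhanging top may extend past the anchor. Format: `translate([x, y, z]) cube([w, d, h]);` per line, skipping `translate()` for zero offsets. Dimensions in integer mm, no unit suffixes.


translate([226, 155, 0]) cube([1999, 186, 23]);
translate([226, 243, 23]) cube([1999, 10, 330]);
translate([226, 155, 353]) cube([1999, 186, 23]);


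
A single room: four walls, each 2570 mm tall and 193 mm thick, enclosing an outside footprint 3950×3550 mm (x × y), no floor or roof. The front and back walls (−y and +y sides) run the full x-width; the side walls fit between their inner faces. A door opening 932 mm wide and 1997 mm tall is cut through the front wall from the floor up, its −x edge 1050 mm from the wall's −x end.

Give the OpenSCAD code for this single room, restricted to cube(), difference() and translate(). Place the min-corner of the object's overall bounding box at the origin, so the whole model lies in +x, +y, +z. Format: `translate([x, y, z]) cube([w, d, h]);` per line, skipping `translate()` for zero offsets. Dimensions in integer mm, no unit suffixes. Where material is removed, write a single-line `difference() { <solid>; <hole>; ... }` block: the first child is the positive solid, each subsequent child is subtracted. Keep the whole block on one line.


difference() { cube([3950, 193, 2570]); translate([1050, 0, 0]) cube([932, 193, 1997]); }
translate([0, 3357, 0]) cube([3950, 193, 2570]);
translate([0, 193, 0]) cube([193, 3164, 2570]);
translate([3757, 193, 0]) cube([193, 3164, 2570]);


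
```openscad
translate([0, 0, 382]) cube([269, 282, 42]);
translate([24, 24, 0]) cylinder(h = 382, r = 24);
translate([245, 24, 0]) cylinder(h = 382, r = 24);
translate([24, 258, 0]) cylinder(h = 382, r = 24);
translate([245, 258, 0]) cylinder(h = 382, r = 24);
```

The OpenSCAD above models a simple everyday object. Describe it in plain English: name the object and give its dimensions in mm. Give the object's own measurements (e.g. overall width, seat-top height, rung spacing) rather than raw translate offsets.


A simple wooden stool: a rectangular seat 269 mm (x) by 282 mm (y), 42 mm thick, top face at z = 424 mm, on four round legs, each 48 mm in diameter. The legs rest on z = 0, each leg's axis is inset half a diameter from the nearest pair of seat edges (so the leg's bounding box is flush with the corner).


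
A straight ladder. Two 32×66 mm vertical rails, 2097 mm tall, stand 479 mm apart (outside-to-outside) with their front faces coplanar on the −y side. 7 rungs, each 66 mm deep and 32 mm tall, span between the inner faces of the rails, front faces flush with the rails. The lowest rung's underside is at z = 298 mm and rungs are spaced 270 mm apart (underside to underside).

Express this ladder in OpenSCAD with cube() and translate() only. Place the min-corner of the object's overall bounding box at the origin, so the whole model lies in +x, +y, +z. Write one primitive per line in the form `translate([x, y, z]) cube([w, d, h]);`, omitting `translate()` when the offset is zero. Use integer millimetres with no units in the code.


// rung span = 479 - 2*32 = 415
// rung[k] z = 298 + k*270
cube([32, 66, 2097]);
translate([447, 0, 0]) cube([32, 66, 2097]);
translate([32, 0, 298]) cube([415, 66, 32]);
translate([32, 0, 568]) cube([415, 66, 32]);
translate([32, 0, 838]) cube([415, 66, 32]);
translate([32, 0, 1108]) cube([415, 66, 32]);
translate([32, 0, 1378]) cube([415, 66, 32]);
translate([32, 0, 1648]) cube([415, 66, 32]);
translate([32, 0, 1918]) cube([415, 66, 32]);


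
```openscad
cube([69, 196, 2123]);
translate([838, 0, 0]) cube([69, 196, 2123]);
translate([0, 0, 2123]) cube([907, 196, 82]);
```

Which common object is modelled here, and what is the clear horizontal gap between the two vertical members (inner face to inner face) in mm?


A door frame. The clear opening width is 769 mm.

Two 2123 mm tall posts with a header on top — a door frame. The left jamb is 69 mm wide at x = 0; the right jamb starts at x = 838. The clear opening is 838 − 69 = 769 mm.


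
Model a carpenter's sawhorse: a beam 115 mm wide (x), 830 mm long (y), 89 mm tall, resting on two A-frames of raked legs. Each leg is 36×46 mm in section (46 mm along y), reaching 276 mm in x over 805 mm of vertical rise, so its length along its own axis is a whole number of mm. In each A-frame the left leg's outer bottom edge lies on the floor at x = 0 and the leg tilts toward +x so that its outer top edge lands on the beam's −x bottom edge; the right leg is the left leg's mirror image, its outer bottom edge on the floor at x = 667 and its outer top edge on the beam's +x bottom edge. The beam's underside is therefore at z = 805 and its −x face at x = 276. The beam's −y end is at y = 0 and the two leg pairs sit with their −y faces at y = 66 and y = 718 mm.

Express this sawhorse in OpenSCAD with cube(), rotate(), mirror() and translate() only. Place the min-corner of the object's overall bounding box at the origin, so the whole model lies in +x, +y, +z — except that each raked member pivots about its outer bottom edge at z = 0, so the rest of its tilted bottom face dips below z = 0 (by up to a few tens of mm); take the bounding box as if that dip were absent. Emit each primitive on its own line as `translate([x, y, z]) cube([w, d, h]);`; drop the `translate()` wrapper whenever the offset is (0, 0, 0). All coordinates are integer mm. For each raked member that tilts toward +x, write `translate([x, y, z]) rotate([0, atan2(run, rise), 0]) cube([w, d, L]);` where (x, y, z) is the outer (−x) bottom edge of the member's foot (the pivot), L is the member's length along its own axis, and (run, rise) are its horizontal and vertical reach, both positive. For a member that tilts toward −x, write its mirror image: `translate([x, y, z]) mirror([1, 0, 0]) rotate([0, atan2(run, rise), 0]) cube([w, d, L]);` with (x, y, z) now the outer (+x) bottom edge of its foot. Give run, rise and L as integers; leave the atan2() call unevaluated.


// leg length = √(276² + 805²) = 851
// right-leg outer foot x = 2·276 + 115 = 667
// beam min-corner = (276, 0, 805)
translate([276, 0, 805]) cube([115, 830, 89]);
translate([0, 66, 0]) rotate([0, atan2(276, 805), 0]) cube([36, 46, 851]);
translate([667, 66, 0]) mirror([1, 0, 0]) rotate([0, atan2(276, 805), 0]) cube([36, 46, 851]);
translate([0, 718, 0]) rotate([0, atan2(276, 805), 0]) cube([36, 46, 851]);
translate([667, 718, 0]) mirror([1, 0, 0]) rotate([0, atan2(276, 805), 0]) cube([36, 46, 851]);


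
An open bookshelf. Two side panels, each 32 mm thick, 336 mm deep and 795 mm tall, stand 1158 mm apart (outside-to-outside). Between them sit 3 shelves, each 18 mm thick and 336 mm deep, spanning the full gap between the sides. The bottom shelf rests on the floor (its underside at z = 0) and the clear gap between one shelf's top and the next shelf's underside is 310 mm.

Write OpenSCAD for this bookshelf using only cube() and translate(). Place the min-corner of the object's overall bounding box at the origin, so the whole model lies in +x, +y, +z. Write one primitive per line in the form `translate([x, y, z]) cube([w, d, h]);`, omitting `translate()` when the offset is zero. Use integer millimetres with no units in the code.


cube([32, 336, 795]);
translate([1126, 0, 0]) cube([32, 336, 795]);
translate([32, 0, 0]) cube([1094, 336, 18]);
translate([32, 0, 328]) cube([1094, 336, 18]);
translate([32, 0, 656]) cube([1094, 336, 18]);


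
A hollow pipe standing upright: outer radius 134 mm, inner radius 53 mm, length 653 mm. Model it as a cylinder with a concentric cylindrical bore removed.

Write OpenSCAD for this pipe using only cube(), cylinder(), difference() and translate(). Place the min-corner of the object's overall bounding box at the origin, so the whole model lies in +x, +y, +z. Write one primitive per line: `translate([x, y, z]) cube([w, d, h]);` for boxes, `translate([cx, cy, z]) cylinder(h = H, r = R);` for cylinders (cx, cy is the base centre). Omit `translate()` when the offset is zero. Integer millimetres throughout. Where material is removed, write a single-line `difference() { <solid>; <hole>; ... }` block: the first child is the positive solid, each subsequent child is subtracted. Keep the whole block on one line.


difference() { translate([134, 134, 0]) cylinder(h = 653, r = 134); translate([134, 134, 0]) cylinder(h = 653, r = 53); }


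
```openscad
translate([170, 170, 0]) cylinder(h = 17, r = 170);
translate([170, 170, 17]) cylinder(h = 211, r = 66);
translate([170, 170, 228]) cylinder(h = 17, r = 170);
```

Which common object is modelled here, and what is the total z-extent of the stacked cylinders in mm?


A spool. The overall height is 245 mm.

Three coaxial cylinders, large–small–large — a spool. Two 17 mm flanges and a 211 mm core give 17 + 211 + 17 = 245 mm.


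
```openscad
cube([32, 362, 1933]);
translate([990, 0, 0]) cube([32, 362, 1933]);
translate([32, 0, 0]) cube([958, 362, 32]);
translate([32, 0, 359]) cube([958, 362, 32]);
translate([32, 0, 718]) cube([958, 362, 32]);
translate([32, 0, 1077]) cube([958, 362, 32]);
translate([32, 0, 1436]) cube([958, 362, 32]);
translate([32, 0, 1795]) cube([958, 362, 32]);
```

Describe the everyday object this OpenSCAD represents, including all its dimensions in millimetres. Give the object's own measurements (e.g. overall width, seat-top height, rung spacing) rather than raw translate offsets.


An open bookshelf. Two side panels, each 32 mm thick, 362 mm deep and 1933 mm tall, stand 1022 mm apart (outside-to-outside). Between them sit 6 shelves, each 32 mm thick and 362 mm deep, spanning the full gap between the sides. The bottom shelf rests on the floor (its underside at z = 0) and the clear gap between one shelf's top and the next shelf's underside is 327 mm.


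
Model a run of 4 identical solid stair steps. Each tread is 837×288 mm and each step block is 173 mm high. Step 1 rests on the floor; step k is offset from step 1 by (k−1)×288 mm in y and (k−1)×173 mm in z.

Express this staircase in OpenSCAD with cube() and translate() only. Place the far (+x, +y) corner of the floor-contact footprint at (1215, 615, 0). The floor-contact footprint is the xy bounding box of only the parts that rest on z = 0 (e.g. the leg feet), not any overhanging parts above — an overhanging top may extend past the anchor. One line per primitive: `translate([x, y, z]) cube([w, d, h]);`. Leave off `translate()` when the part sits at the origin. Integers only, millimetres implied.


translate([378, 327, 0]) cube([837, 288, 173]);
translate([378, 615, 173]) cube([837, 288, 173]);
translate([378, 903, 346]) cube([837, 288, 173]);
translate([378, 1191, 519]) cube([837, 288, 173]);


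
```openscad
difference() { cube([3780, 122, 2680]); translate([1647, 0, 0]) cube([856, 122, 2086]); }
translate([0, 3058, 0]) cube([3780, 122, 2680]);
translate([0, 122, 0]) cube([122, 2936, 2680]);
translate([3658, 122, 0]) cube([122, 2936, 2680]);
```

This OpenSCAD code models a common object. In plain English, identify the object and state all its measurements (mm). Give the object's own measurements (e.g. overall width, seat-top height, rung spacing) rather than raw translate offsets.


A single room: four walls, each 2680 mm tall and 122 mm thick, enclosing an outside footprint 3780×3180 mm (x × y), no floor or roof. The front and back walls (−y and +y sides) run the full x-width; the side walls fit between their inner faces. A door opening 856 mm wide and 2086 mm tall is cut through the front wall from the floor up, its −x edge 1647 mm from the wall's −x end.


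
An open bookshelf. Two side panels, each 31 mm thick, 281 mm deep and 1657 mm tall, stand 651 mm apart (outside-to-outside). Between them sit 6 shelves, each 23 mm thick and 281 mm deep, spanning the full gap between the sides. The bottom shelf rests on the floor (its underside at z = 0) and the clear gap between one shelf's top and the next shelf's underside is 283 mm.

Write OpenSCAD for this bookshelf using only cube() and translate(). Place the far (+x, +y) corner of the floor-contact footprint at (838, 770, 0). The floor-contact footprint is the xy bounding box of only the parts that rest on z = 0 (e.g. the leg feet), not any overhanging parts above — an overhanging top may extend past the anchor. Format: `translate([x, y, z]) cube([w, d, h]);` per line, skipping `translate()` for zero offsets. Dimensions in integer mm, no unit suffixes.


translate([187, 489, 0]) cube([31, 281, 1657]);
translate([807, 489, 0]) cube([31, 281, 1657]);
translate([218, 489, 0]) cube([589, 281, 23]);
translate([218, 489, 306]) cube([589, 281, 23]);
translate([218, 489, 612]) cube([589, 281, 23]);
translate([218, 489, 918]) cube([589, 281, 23]);
translate([218, 489, 1224]) cube([589, 281, 23]);
translate([218, 489, 1530]) cube([589, 281, 23]);


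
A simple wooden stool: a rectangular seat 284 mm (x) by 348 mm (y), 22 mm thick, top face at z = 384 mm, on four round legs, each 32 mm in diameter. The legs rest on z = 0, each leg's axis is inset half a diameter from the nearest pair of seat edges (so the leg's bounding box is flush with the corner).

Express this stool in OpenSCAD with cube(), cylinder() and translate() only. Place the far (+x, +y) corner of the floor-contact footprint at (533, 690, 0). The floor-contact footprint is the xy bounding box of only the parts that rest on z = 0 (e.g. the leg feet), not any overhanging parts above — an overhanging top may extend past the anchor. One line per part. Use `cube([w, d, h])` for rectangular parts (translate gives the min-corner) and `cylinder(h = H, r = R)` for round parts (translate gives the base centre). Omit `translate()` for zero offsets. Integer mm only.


translate([249, 342, 362]) cube([284, 348, 22]);
translate([265, 358, 0]) cylinder(h = 362, r = 16);
translate([517, 358, 0]) cylinder(h = 362, r = 16);
translate([265, 674, 0]) cylinder(h = 362, r = 16);
translate([517, 674, 0]) cylinder(h = 362, r = 16);


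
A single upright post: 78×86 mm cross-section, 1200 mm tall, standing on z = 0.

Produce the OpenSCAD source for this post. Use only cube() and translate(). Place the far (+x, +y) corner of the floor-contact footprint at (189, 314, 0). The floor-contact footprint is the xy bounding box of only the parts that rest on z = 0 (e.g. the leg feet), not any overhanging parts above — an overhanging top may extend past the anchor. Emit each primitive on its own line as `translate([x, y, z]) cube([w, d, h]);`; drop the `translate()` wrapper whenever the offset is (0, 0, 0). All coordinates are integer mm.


translate([111, 228, 0]) cube([78, 86, 1200]);


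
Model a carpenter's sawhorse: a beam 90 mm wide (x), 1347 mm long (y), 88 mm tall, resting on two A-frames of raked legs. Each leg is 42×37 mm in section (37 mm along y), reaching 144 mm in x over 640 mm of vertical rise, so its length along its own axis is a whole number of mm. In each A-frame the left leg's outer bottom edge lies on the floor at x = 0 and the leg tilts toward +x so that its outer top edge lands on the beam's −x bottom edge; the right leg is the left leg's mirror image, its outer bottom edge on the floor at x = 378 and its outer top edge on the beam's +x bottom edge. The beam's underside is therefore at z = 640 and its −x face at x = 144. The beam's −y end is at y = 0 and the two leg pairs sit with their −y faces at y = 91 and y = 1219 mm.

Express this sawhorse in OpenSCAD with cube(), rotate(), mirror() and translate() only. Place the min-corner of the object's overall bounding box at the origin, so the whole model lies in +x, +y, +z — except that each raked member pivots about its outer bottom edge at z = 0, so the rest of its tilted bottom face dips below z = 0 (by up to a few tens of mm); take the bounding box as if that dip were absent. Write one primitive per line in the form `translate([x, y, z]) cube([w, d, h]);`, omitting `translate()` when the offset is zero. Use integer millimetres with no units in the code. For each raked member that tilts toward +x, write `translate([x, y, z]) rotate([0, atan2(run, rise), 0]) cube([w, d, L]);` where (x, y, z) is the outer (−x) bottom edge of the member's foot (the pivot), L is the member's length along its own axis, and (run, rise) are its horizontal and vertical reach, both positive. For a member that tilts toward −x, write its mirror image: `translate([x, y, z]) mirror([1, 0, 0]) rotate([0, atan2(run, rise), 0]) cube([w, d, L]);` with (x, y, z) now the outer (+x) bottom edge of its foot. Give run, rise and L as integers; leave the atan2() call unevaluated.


// leg length = √(144² + 640²) = 656
// right-leg outer foot x = 2·144 + 90 = 378
// beam min-corner = (144, 0, 640)
translate([144, 0, 640]) cube([90, 1347, 88]);
translate([0, 91, 0]) rotate([0, atan2(144, 640), 0]) cube([42, 37, 656]);
translate([378, 91, 0]) mirror([1, 0, 0]) rotate([0, atan2(144, 640), 0]) cube([42, 37, 656]);
translate([0, 1219, 0]) rotate([0, atan2(144, 640), 0]) cube([42, 37, 656]);
translate([378, 1219, 0]) mirror([1, 0, 0]) rotate([0, atan2(144, 640), 0]) cube([42, 37, 656]);


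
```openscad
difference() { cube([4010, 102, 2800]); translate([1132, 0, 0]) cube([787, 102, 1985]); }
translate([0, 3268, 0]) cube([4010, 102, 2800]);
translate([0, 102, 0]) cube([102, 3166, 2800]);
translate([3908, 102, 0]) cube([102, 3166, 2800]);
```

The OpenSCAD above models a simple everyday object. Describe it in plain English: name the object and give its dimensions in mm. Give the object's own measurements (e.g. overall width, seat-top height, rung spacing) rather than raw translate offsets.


A single room: four walls, each 2800 mm tall and 102 mm thick, enclosing an outside footprint 4010×3370 mm (x × y), no floor or roof. The front and back walls (−y and +y sides) run the full x-width; the side walls fit between their inner faces. A door opening 787 mm wide and 1985 mm tall is cut through the front wall from the floor up, its −x edge 1132 mm from the wall's −x end.


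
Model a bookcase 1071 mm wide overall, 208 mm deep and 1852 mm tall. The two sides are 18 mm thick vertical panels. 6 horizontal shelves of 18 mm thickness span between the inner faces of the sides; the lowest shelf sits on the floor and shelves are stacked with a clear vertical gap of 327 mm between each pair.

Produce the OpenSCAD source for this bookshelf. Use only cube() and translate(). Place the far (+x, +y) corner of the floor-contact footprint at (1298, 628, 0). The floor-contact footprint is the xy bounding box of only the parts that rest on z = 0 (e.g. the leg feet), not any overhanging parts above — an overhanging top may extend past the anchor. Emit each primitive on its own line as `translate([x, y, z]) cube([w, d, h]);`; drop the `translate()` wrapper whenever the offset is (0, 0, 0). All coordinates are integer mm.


translate([227, 420, 0]) cube([18, 208, 1852]);
translate([1280, 420, 0]) cube([18, 208, 1852]);
translate([245, 420, 0]) cube([1035, 208, 18]);
translate([245, 420, 345]) cube([1035, 208, 18]);
translate([245, 420, 690]) cube([1035, 208, 18]);
translate([245, 420, 1035]) cube([1035, 208, 18]);
translate([245, 420, 1380]) cube([1035, 208, 18]);
translate([245, 420, 1725]) cube([1035, 208, 18]);


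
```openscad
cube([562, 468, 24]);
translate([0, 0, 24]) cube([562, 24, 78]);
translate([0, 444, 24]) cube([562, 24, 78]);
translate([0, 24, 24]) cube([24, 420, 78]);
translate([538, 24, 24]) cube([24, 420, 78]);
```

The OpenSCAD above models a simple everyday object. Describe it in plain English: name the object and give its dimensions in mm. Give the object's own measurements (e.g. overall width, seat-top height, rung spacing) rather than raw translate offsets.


An open-topped rectangular box: outside dimensions 562×468×102 mm, with a uniform wall and base thickness of 24 mm. The base is a full 562×468 slab on the floor; four walls sit on top of the base. The front and back walls (the −y and +y sides) span the full width; the two side walls fit between them.


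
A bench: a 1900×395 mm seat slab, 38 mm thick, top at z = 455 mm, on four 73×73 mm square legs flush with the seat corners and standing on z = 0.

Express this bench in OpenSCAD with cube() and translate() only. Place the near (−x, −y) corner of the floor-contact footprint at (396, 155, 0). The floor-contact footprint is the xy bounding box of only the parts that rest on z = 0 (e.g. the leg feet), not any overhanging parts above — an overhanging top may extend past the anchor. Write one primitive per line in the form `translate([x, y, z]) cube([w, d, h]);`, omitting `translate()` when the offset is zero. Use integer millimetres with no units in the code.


translate([396, 155, 417]) cube([1900, 395, 38]);
translate([396, 155, 0]) cube([73, 73, 417]);
translate([396, 477, 0]) cube([73, 73, 417]);
translate([2223, 155, 0]) cube([73, 73, 417]);
translate([2223, 477, 0]) cube([73, 73, 417]);


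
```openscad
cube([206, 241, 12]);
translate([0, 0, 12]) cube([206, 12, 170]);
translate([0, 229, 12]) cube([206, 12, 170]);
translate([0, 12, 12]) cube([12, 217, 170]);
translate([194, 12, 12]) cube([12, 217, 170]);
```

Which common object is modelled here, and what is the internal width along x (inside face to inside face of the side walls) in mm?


An open box. The internal width is 182 mm.

A 206×241 base slab with four walls standing on it — an open box. The base is 206 mm wide and the walls are 12 mm thick, so the internal width is 206 − 2 × 12 = 182 mm.


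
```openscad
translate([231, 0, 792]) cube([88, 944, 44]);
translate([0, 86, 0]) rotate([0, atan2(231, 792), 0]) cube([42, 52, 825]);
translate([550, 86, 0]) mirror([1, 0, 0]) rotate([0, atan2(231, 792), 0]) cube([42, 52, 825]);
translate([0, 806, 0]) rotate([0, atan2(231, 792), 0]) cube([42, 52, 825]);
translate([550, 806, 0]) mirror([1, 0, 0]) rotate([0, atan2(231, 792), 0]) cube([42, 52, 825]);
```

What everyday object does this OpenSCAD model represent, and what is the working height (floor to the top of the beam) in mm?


A sawhorse. The overall height is 836 mm.

A beam across two mirrored pairs of raked legs — a sawhorse. The beam's underside is at z = 792 (matching the legs' vertical rise in atan2(231, 792)) and the beam is 44 mm tall, so its top is at 792 + 44 = 836 mm. The raked legs top out at the beam's underside, so that is the highest point.


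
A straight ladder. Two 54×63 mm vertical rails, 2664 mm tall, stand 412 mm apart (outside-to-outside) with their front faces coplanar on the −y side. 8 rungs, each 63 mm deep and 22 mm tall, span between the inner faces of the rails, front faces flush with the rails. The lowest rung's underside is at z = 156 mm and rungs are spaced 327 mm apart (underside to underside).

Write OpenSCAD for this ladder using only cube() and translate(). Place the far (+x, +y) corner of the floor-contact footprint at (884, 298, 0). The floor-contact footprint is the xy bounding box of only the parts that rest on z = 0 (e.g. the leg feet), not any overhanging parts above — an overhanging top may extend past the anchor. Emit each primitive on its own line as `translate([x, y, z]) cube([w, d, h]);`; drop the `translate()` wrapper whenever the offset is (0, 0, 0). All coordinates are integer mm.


translate([472, 235, 0]) cube([54, 63, 2664]);
translate([830, 235, 0]) cube([54, 63, 2664]);
translate([526, 235, 156]) cube([304, 63, 22]);
translate([526, 235, 483]) cube([304, 63, 22]);
translate([526, 235, 810]) cube([304, 63, 22]);
translate([526, 235, 1137]) cube([304, 63, 22]);
translate([526, 235, 1464]) cube([304, 63, 22]);
translate([526, 235, 1791]) cube([304, 63, 22]);
translate([526, 235, 2118]) cube([304, 63, 22]);
translate([526, 235, 2445]) cube([304, 63, 22]);


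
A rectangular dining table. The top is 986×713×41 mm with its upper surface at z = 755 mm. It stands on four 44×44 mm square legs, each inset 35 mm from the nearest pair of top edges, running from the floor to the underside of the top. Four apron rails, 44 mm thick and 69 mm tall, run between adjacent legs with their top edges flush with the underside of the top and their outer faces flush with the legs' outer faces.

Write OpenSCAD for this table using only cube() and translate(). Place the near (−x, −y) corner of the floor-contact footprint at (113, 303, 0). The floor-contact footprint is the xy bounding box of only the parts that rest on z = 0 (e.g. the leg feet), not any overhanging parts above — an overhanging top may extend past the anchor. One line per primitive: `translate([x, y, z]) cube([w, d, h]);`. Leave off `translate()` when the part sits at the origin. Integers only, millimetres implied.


// leg_h = 755 - 41 = 714
// apron z = 714 - 69 = 645
translate([78, 268, 714]) cube([986, 713, 41]);
translate([113, 303, 0]) cube([44, 44, 714]);
translate([985, 303, 0]) cube([44, 44, 714]);
translate([113, 902, 0]) cube([44, 44, 714]);
translate([985, 902, 0]) cube([44, 44, 714]);
translate([157, 303, 645]) cube([828, 44, 69]);
translate([157, 902, 645]) cube([828, 44, 69]);
translate([113, 347, 645]) cube([44, 555, 69]);
translate([985, 347, 645]) cube([44, 555, 69]);


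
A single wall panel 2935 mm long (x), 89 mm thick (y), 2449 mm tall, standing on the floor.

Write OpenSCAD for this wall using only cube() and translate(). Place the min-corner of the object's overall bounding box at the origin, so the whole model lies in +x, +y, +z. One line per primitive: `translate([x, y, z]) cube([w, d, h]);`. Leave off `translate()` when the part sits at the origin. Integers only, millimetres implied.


cube([2935, 89, 2449]);


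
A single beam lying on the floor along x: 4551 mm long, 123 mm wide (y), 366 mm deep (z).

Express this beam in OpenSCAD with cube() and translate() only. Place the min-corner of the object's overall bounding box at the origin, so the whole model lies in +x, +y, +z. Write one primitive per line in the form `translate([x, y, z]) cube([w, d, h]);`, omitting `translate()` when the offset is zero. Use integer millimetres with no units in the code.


cube([4551, 123, 366]);


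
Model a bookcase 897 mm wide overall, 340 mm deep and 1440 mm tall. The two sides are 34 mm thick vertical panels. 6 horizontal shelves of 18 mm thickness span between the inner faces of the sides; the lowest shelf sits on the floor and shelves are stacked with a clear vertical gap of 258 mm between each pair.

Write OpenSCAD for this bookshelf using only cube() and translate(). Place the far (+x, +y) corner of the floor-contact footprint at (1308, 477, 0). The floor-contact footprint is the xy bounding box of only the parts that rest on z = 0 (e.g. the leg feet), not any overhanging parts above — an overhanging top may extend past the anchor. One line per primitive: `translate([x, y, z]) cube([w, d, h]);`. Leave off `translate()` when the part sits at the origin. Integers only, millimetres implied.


translate([411, 137, 0]) cube([34, 340, 1440]);
translate([1274, 137, 0]) cube([34, 340, 1440]);
translate([445, 137, 0]) cube([829, 340, 18]);
translate([445, 137, 276]) cube([829, 340, 18]);
translate([445, 137, 552]) cube([829, 340, 18]);
translate([445, 137, 828]) cube([829, 340, 18]);
translate([445, 137, 1104]) cube([829, 340, 18]);
translate([445, 137, 1380]) cube([829, 340, 18]);


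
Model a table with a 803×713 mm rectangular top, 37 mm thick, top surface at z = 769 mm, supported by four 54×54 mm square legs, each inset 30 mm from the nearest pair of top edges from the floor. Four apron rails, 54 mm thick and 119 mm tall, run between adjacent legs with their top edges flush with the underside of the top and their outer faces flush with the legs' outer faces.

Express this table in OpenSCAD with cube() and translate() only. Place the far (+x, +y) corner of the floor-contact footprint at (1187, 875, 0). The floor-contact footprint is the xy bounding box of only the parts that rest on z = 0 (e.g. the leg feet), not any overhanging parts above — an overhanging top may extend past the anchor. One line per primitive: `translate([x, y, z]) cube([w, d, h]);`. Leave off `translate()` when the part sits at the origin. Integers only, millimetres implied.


translate([414, 192, 732]) cube([803, 713, 37]);
translate([444, 222, 0]) cube([54, 54, 732]);
translate([1133, 222, 0]) cube([54, 54, 732]);
translate([444, 821, 0]) cube([54, 54, 732]);
translate([1133, 821, 0]) cube([54, 54, 732]);
translate([498, 222, 613]) cube([635, 54, 119]);
translate([498, 821, 613]) cube([635, 54, 119]);
translate([444, 276, 613]) cube([54, 545, 119]);
translate([1133, 276, 613]) cube([54, 545, 119]);


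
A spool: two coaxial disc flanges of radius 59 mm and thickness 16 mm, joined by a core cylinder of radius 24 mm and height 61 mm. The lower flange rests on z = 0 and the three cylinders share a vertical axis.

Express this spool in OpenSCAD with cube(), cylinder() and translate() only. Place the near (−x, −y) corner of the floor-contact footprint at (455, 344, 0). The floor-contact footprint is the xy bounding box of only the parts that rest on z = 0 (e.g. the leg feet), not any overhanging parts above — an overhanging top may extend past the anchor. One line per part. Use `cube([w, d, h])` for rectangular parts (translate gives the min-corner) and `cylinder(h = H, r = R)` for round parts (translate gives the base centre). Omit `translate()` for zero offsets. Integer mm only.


translate([514, 403, 0]) cylinder(h = 16, r = 59);
translate([514, 403, 16]) cylinder(h = 61, r = 24);
translate([514, 403, 77]) cylinder(h = 16, r = 59);


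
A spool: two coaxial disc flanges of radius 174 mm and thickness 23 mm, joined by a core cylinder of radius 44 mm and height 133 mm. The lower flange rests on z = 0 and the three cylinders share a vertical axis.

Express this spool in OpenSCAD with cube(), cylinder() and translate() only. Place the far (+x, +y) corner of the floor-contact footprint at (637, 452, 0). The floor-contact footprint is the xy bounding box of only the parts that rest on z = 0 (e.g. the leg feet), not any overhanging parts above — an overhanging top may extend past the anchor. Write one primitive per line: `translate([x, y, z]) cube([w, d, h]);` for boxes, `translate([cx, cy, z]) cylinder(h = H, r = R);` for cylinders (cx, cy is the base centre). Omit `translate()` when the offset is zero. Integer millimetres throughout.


translate([463, 278, 0]) cylinder(h = 23, r = 174);
translate([463, 278, 23]) cylinder(h = 133, r = 44);
translate([463, 278, 156]) cylinder(h = 23, r = 174);
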